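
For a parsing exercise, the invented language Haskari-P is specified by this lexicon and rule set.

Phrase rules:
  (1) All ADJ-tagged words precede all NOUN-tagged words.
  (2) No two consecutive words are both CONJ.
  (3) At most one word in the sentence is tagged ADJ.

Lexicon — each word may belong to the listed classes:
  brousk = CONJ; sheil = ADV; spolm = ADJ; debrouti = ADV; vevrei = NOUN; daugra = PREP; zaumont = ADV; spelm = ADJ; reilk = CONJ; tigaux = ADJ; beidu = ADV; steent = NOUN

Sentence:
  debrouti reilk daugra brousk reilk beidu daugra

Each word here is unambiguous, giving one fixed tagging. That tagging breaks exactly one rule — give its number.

2

Fixed tagging: ADV CONJ PREP CONJ CONJ ADV PREP.
Checking each rule: R1 holds, R2 violated, R3 holds.
Only rule 2 fails.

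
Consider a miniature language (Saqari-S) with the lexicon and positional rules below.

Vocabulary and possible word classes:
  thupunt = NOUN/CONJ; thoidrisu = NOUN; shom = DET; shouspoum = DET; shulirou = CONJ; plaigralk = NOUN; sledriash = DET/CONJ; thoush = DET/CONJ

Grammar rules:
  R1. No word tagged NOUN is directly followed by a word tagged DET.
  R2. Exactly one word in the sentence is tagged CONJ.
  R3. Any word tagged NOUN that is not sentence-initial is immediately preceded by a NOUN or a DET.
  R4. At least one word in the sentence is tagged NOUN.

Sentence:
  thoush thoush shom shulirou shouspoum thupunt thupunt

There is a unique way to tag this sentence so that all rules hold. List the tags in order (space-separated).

DET DET DET CONJ DET NOUN NOUN

Candidates per position — 1:thoush {DET,CONJ}; 2:thoush {DET,CONJ}; 3:shom {DET}; 4:shulirou {CONJ}; 5:shouspoum {DET}; 6:thupunt {NOUN,CONJ}; 7:thupunt {NOUN,CONJ}.
If word 1 were CONJ, no tagging could satisfy rule 2; so word 1 is DET.
If word 2 were CONJ, no tagging could satisfy rule 2; so word 2 is DET.
If word 6 were CONJ, no tagging could satisfy rule 2; so word 6 is NOUN.
If word 7 were CONJ, no tagging could satisfy rule 2; so word 7 is NOUN.
So the tagging must be: DET DET DET CONJ DET NOUN NOUN.
Check: rule 1 satisfied; rule 2 satisfied; rule 3 satisfied; rule 4 satisfied.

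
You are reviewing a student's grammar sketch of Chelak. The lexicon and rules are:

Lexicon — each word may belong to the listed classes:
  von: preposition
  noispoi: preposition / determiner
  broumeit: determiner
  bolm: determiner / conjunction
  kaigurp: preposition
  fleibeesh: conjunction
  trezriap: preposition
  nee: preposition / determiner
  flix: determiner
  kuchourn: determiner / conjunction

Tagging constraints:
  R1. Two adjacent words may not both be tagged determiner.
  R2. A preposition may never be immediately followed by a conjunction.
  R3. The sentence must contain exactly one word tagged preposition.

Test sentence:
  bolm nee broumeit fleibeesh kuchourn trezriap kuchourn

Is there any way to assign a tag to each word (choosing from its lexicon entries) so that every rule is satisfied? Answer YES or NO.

Candidates per position — 1:bolm {determiner,conjunction}; 2:nee {preposition,determiner}; 3:broumeit {determiner}; 4:fleibeesh {conjunction}; 5:kuchourn {determiner,conjunction}; 6:trezriap {preposition}; 7:kuchourn {determiner,conjunction}.
Every candidate sequence violates at least one rule; no consistent tagging exists.

NO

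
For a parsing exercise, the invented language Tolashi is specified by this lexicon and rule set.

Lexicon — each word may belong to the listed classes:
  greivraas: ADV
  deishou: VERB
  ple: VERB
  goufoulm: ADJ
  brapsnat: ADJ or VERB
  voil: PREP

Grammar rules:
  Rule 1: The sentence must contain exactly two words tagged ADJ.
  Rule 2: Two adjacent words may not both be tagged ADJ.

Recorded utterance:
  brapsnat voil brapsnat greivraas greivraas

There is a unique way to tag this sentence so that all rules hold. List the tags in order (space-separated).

ADJ PREP ADJ ADV ADV

Candidates per position — 1:brapsnat {ADJ,VERB}; 2:voil {PREP}; 3:brapsnat {ADJ,VERB}; 4:greivraas {ADV}; 5:greivraas {ADV}.
If word 1 were VERB, no tagging could satisfy rule 1; so word 1 is ADJ.
If word 3 were VERB, no tagging could satisfy rule 1; so word 3 is ADJ.
So the tagging must be: ADJ PREP ADJ ADV ADV.
Check: rule 1 ✓; rule 2 ✓.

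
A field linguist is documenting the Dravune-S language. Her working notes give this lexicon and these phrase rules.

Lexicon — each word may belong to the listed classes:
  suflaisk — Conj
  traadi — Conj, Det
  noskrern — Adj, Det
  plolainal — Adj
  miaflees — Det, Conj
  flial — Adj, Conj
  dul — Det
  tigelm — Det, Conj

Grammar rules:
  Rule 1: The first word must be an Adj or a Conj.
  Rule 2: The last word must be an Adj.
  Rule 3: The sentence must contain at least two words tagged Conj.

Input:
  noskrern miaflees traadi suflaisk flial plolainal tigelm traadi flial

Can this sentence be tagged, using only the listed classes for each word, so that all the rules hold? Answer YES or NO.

Candidates per position — 1:noskrern {Adj,Det}; 2:miaflees {Det,Conj}; 3:traadi {Conj,Det}; 4:suflaisk {Conj}; 5:flial {Adj,Conj}; 6:plolainal {Adj}; 7:tigelm {Det,Conj}; 8:traadi {Conj,Det}; 9:flial {Adj,Conj}.
One satisfying assignment: Adj Conj Det Conj Adj Adj Conj Det Adj.
Verifying each rule — rule 1 ok; rule 2 ok; rule 3 ok.

YES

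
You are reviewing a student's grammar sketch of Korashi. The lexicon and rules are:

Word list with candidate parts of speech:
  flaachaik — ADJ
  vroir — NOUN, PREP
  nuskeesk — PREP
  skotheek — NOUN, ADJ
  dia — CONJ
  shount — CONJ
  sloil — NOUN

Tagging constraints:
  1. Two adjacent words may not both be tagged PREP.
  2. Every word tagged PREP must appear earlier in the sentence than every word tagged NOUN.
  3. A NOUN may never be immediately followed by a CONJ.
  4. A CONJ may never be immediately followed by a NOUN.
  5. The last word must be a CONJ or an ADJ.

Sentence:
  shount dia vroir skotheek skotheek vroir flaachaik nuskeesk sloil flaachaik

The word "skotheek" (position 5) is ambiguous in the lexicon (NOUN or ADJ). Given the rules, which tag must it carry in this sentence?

ADJ

Candidates per position — 1:shount {CONJ}; 2:dia {CONJ}; 3:vroir {NOUN,PREP}; 4:skotheek {NOUN,ADJ}; 5:skotheek {NOUN,ADJ}; 6:vroir {NOUN,PREP}; 7:flaachaik {ADJ}; 8:nuskeesk {PREP}; 9:sloil {NOUN}; 10:flaachaik {ADJ}.
Position 3: tagging it NOUN would leave rule 2 unsatisfiable, so it must be PREP.
Position 4: tagging it NOUN would leave rule 2 unsatisfiable, so it must be ADJ.
Position 5: tagging it NOUN would leave rule 2 unsatisfiable, so it must be ADJ.
Position 6: tagging it NOUN would leave rule 2 unsatisfiable, so it must be PREP.
The unique satisfying tagging is: CONJ CONJ PREP ADJ ADJ PREP ADJ PREP NOUN ADJ.
Rule-by-rule: rule 1 ✓; rule 2 ✓; rule 3 ✓; rule 4 ✓; rule 5 ✓.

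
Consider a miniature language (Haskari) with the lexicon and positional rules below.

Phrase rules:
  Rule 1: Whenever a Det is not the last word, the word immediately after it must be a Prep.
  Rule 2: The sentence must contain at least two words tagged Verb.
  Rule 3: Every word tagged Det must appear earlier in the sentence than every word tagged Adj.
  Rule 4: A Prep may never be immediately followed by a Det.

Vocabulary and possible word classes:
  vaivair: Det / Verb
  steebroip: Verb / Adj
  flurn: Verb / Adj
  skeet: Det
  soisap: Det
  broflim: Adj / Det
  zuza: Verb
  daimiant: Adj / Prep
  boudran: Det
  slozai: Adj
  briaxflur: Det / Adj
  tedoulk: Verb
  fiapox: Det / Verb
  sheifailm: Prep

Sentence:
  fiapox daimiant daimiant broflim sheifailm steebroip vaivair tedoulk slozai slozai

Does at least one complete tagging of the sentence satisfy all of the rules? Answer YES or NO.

Candidates per position — 1:fiapox {Det,Verb}; 2:daimiant {Adj,Prep}; 3:daimiant {Adj,Prep}; 4:broflim {Adj,Det}; 5:sheifailm {Prep}; 6:steebroip {Verb,Adj}; 7:vaivair {Det,Verb}; 8:tedoulk {Verb}; 9:slozai {Adj}; 10:slozai {Adj}.
One satisfying assignment: Verb Prep Prep Adj Prep Verb Verb Verb Adj Adj.
Verifying each rule — rule 1 ok; rule 2 ok; rule 3 ok; rule 4 ok.

YES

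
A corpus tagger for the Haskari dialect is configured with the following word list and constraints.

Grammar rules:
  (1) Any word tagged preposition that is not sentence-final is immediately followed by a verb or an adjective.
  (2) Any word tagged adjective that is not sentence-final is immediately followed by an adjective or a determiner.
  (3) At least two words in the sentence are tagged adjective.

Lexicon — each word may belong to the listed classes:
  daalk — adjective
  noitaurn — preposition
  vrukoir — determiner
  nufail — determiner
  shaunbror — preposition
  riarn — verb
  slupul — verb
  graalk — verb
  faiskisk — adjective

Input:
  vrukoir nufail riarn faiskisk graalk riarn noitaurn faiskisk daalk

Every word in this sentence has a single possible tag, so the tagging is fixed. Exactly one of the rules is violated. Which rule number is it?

2

Fixed tagging: determiner determiner verb adjective verb verb preposition adjective adjective.
Applying the rules: R1 ✓, R2 ✗, R3 ✓.
Only rule 2 fails.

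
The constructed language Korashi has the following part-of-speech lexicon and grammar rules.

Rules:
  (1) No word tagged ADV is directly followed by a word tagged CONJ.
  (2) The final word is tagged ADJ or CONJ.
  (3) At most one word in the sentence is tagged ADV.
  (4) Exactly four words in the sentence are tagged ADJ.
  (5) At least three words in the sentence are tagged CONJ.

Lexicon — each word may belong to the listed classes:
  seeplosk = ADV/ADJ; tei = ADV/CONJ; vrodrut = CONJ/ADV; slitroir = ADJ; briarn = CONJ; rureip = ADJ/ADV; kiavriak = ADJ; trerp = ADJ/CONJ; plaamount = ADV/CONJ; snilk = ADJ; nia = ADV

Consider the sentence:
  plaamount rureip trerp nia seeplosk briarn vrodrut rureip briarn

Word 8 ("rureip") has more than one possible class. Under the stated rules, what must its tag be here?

ADJ

Candidates per position — 1:plaamount {ADV,CONJ}; 2:rureip {ADJ,ADV}; 3:trerp {ADJ,CONJ}; 4:nia {ADV}; 5:seeplosk {ADV,ADJ}; 6:briarn {CONJ}; 7:vrodrut {CONJ,ADV}; 8:rureip {ADJ,ADV}; 9:briarn {CONJ}.
Position 1: ADV is ruled out by rule 3; that leaves CONJ.
Position 2: ADV is ruled out by rule 3; that leaves ADJ.
Position 3: CONJ is ruled out by rule 4; that leaves ADJ.
Position 5: ADV is ruled out by rule 1; that leaves ADJ.
Position 7: ADV is ruled out by rule 3; that leaves CONJ.
Position 8: ADV is ruled out by rule 1; that leaves ADJ.
The only consistent sequence is: CONJ ADJ ADJ ADV ADJ CONJ CONJ ADJ CONJ.
Verifying each rule — rule 1 ok; rule 2 ok; rule 3 ok; rule 4 ok; rule 5 ok.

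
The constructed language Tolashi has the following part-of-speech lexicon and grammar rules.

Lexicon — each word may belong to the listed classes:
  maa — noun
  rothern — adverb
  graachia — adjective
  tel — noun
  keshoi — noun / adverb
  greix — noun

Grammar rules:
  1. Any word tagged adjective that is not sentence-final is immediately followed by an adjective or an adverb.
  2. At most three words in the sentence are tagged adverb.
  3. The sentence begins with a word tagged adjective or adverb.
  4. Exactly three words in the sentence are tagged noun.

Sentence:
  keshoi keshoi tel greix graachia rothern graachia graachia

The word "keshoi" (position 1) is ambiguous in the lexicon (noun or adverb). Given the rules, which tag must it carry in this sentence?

Candidates per position — 1:keshoi {noun,adverb}; 2:keshoi {noun,adverb}; 3:tel {noun}; 4:greix {noun}; 5:graachia {adjective}; 6:rothern {adverb}; 7:graachia {adjective}; 8:graachia {adjective}.
Word 1 cannot be noun — rule 3 would then fail for every completion. It is adverb.
Word 2 cannot be adverb — rule 4 would then fail for every completion. It is noun.
So the tagging must be: adverb noun noun noun adjective adverb adjective adjective.
Verifying each rule — rule 1 ✓; rule 2 ✓; rule 3 ✓; rule 4 ✓.

adverb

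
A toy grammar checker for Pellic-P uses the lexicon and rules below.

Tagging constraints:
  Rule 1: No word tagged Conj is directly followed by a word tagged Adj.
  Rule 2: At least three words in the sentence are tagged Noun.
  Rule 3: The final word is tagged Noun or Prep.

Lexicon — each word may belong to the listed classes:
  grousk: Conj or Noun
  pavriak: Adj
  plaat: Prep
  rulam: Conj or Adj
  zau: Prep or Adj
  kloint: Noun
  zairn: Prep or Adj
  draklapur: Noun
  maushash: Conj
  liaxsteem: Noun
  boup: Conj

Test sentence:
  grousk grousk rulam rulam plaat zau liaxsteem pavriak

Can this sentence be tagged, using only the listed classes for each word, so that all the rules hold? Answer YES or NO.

NO

Candidates per position — 1:grousk {Conj,Noun}; 2:grousk {Conj,Noun}; 3:rulam {Conj,Adj}; 4:rulam {Conj,Adj}; 5:plaat {Prep}; 6:zau {Prep,Adj}; 7:liaxsteem {Noun}; 8:pavriak {Adj}.
Rule 3 cannot be satisfied by any choice of tags from the lexicon.
So there is no consistent tagging.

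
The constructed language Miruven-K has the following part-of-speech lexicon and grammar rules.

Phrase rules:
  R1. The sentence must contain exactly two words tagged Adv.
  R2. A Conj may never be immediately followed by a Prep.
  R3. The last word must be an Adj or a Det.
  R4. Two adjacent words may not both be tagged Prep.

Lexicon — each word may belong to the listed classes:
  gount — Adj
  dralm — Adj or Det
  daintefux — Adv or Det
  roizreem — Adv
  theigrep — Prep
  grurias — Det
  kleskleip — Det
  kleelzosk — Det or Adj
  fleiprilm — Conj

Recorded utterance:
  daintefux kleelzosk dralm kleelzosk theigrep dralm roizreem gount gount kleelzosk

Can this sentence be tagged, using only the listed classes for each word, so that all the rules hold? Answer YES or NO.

Candidates per position — 1:daintefux {Adv,Det}; 2:kleelzosk {Det,Adj}; 3:dralm {Adj,Det}; 4:kleelzosk {Det,Adj}; 5:theigrep {Prep}; 6:dralm {Adj,Det}; 7:roizreem {Adv}; 8:gount {Adj}; 9:gount {Adj}; 10:kleelzosk {Det,Adj}.
One satisfying assignment: Adv Adj Adj Det Prep Det Adv Adj Adj Adj.
Rule-by-rule: rule 1 ok; rule 2 ok; rule 3 ok; rule 4 ok.

YES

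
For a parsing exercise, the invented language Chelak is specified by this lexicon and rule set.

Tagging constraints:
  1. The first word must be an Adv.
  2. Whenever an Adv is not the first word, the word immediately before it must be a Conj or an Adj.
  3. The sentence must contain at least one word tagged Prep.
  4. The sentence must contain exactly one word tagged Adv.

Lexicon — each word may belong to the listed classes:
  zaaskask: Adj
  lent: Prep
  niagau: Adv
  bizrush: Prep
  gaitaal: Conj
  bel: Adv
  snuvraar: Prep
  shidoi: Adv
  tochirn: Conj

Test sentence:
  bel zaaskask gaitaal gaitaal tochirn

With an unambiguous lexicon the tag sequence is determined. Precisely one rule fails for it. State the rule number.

Fixed tagging: Adv Adj Conj Conj Conj.
Applying the rules: R1 ok, R2 ok, R3 fails, R4 ok.
Only rule 3 fails.

3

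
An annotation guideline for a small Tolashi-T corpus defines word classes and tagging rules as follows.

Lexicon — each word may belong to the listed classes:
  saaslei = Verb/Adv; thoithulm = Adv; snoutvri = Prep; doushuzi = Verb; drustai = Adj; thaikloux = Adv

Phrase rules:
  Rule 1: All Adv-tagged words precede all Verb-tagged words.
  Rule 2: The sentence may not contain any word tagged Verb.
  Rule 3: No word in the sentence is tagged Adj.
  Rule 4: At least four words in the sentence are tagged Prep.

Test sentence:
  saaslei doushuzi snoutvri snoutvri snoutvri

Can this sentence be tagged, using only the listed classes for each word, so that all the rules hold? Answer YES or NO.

NO

Candidates per position — 1:saaslei {Verb,Adv}; 2:doushuzi {Verb}; 3:snoutvri {Prep}; 4:snoutvri {Prep}; 5:snoutvri {Prep}.
Rule 2 cannot be satisfied by any choice of tags from the lexicon.
So there is no consistent tagging.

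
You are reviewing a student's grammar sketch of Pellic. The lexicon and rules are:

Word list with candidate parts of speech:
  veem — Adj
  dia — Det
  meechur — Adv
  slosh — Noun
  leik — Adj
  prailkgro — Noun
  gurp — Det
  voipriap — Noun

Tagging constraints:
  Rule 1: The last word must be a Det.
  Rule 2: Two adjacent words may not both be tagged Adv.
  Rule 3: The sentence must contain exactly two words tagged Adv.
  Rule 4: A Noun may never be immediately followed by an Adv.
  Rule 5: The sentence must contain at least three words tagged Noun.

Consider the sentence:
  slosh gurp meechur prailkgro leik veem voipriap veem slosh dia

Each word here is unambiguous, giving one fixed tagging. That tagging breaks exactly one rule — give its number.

Fixed tagging: Noun Det Adv Noun Adj Adj Noun Adj Noun Det.
Applying the rules: R1 ok, R2 ok, R3 fails, R4 ok, R5 ok.
Only rule 3 fails.

3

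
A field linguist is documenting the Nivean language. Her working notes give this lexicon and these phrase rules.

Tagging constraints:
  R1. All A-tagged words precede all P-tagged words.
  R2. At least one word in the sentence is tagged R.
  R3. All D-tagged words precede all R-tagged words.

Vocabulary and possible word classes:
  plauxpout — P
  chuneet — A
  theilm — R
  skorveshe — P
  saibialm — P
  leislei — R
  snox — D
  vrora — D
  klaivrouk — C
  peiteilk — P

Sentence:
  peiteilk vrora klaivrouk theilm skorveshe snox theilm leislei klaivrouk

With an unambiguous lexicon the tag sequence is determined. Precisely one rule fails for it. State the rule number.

3

Fixed tagging: P D C R P D R R C.
Rule check: R1 ✓, R2 ✓, R3 ✗.
Only rule 3 fails.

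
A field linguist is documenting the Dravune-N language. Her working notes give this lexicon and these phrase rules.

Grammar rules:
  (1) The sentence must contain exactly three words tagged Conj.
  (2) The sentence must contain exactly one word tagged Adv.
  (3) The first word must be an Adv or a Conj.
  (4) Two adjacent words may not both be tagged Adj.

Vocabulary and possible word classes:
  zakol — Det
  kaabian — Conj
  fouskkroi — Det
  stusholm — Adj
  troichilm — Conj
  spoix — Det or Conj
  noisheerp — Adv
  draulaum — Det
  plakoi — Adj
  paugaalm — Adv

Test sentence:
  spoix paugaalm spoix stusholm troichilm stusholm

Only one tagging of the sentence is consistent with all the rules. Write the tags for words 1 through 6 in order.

Candidates per position — 1:spoix {Det,Conj}; 2:paugaalm {Adv}; 3:spoix {Det,Conj}; 4:stusholm {Adj}; 5:troichilm {Conj}; 6:stusholm {Adj}.
At position 1, choosing Det makes rule 1 impossible to satisfy; hence Conj.
At position 3, choosing Det makes rule 1 impossible to satisfy; hence Conj.
So the tagging must be: Conj Adv Conj Adj Conj Adj.
Check: rule 1 ✓; rule 2 ✓; rule 3 ✓; rule 4 ✓.

Conj Adv Conj Adj Conj Adj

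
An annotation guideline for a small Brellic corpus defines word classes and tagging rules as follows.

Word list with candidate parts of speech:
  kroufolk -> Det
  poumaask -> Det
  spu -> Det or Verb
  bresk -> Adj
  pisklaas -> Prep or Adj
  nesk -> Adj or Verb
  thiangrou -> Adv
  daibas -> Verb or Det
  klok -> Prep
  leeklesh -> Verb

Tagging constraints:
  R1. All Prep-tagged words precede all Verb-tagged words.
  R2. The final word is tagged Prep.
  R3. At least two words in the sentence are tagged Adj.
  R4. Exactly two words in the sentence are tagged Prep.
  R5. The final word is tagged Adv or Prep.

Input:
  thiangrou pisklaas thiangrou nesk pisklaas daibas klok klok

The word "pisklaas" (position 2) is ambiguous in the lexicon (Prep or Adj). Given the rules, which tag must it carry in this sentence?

Candidates per position — 1:thiangrou {Adv}; 2:pisklaas {Prep,Adj}; 3:thiangrou {Adv}; 4:nesk {Adj,Verb}; 5:pisklaas {Prep,Adj}; 6:daibas {Verb,Det}; 7:klok {Prep}; 8:klok {Prep}.
Position 2: tagging it Prep would leave rule 4 unsatisfiable, so it must be Adj.
Position 4: tagging it Verb would leave rule 1 unsatisfiable, so it must be Adj.
Position 5: tagging it Prep would leave rule 4 unsatisfiable, so it must be Adj.
Position 6: tagging it Verb would leave rule 1 unsatisfiable, so it must be Det.
The unique satisfying tagging is: Adv Adj Adv Adj Adj Det Prep Prep.
Checking: rule 1 ok; rule 2 ok; rule 3 ok; rule 4 ok; rule 5 ok.

Adj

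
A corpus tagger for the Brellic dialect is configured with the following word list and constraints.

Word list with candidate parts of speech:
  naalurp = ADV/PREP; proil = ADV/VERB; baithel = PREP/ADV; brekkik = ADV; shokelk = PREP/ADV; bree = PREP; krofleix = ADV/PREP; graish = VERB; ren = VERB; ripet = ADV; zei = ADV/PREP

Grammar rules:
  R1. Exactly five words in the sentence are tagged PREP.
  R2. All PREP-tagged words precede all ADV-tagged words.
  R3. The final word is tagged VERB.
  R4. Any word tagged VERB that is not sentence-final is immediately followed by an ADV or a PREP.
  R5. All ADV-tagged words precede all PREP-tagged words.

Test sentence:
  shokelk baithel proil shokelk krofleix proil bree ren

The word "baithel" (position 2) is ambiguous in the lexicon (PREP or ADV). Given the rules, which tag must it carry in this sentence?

PREP

Candidates per position — 1:shokelk {PREP,ADV}; 2:baithel {PREP,ADV}; 3:proil {ADV,VERB}; 4:shokelk {PREP,ADV}; 5:krofleix {ADV,PREP}; 6:proil {ADV,VERB}; 7:bree {PREP}; 8:ren {VERB}.
Word 1 cannot be ADV — rule 1 would then fail for every completion. It is PREP.
Word 2 cannot be ADV — rule 1 would then fail for every completion. It is PREP.
Word 3 cannot be ADV — rule 2 would then fail for every completion. It is VERB.
Word 4 cannot be ADV — rule 1 would then fail for every completion. It is PREP.
Word 5 cannot be ADV — rule 1 would then fail for every completion. It is PREP.
Word 6 cannot be ADV — rule 2 would then fail for every completion. It is VERB.
That leaves exactly one tagging: PREP PREP VERB PREP PREP VERB PREP VERB.
Verifying each rule — rule 1 ok; rule 2 ok; rule 3 ok; rule 4 ok; rule 5 ok.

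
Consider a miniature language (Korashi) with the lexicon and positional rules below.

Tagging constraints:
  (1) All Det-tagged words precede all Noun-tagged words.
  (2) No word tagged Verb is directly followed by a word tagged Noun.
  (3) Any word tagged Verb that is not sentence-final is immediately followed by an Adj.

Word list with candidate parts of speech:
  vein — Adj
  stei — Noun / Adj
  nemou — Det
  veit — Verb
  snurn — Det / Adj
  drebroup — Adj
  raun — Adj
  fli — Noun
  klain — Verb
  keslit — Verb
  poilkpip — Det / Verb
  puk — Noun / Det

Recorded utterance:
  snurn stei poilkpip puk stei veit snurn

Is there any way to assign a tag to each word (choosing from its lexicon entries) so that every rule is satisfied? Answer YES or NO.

Candidates per position — 1:snurn {Det,Adj}; 2:stei {Noun,Adj}; 3:poilkpip {Det,Verb}; 4:puk {Noun,Det}; 5:stei {Noun,Adj}; 6:veit {Verb}; 7:snurn {Det,Adj}.
One satisfying assignment: Det Adj Det Det Noun Verb Adj.
Rule-by-rule: rule 1 satisfied; rule 2 satisfied; rule 3 satisfied.

YES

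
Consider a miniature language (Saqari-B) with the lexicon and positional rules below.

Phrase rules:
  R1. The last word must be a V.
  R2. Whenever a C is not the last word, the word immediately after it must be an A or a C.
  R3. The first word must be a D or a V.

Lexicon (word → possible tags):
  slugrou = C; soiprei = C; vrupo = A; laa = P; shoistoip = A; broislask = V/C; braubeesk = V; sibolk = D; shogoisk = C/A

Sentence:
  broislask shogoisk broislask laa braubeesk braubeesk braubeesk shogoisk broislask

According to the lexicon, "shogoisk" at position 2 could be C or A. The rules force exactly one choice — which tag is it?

Candidates per position — 1:broislask {V,C}; 2:shogoisk {C,A}; 3:broislask {V,C}; 4:laa {P}; 5:braubeesk {V}; 6:braubeesk {V}; 7:braubeesk {V}; 8:shogoisk {C,A}; 9:broislask {V,C}.
At position 1, choosing C makes rule 3 impossible to satisfy; hence V.
At position 2, choosing C makes rule 2 impossible to satisfy; hence A.
At position 3, choosing C makes rule 2 impossible to satisfy; hence V.
At position 9, choosing C makes rule 1 impossible to satisfy; hence V.
At position 8, choosing C makes rule 2 impossible to satisfy; hence A.
That leaves exactly one tagging: V A V P V V V A V.
Checking: rule 1 ok; rule 2 ok; rule 3 ok.

A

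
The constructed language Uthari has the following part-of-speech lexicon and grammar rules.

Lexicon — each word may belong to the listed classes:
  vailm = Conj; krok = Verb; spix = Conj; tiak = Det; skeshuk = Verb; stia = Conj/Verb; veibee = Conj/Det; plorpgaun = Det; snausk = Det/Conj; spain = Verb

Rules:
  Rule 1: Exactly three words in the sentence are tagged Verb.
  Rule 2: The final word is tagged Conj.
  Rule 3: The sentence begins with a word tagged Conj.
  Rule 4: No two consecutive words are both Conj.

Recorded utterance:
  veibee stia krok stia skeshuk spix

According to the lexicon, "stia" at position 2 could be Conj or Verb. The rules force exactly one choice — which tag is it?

Verb

Candidates per position — 1:veibee {Conj,Det}; 2:stia {Conj,Verb}; 3:krok {Verb}; 4:stia {Conj,Verb}; 5:skeshuk {Verb}; 6:spix {Conj}.
Word 1 cannot be Det — rule 3 would then fail for every completion. It is Conj.
Word 2 cannot be Conj — rule 4 would then fail for every completion. It is Verb.
Word 4 cannot be Verb — rule 1 would then fail for every completion. It is Conj.
The only consistent sequence is: Conj Verb Verb Conj Verb Conj.
Checking: rule 1 holds; rule 2 holds; rule 3 holds; rule 4 holds.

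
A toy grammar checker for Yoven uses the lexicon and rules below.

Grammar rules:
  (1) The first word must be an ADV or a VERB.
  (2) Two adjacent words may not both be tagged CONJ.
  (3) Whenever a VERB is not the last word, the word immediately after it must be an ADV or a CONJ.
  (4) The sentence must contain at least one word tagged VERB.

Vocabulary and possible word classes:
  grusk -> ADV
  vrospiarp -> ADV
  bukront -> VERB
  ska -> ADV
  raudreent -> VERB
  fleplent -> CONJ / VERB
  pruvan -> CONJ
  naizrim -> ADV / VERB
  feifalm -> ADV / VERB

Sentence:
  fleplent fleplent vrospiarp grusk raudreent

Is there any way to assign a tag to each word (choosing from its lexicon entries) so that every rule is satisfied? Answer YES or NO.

YES

Candidates per position — 1:fleplent {CONJ,VERB}; 2:fleplent {CONJ,VERB}; 3:vrospiarp {ADV}; 4:grusk {ADV}; 5:raudreent {VERB}.
One satisfying assignment: VERB CONJ ADV ADV VERB.
Checking: rule 1 holds; rule 2 holds; rule 3 holds; rule 4 holds.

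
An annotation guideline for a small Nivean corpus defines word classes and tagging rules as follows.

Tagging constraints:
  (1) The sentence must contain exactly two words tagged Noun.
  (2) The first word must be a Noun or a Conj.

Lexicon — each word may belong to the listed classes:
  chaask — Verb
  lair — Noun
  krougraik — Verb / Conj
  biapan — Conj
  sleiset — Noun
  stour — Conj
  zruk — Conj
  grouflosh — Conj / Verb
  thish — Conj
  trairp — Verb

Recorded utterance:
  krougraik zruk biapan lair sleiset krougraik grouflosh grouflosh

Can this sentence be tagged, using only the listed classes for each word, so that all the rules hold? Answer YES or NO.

YES

Candidates per position — 1:krougraik {Verb,Conj}; 2:zruk {Conj}; 3:biapan {Conj}; 4:lair {Noun}; 5:sleiset {Noun}; 6:krougraik {Verb,Conj}; 7:grouflosh {Conj,Verb}; 8:grouflosh {Conj,Verb}.
One satisfying assignment: Conj Conj Conj Noun Noun Verb Verb Conj.
Verifying each rule — rule 1 satisfied; rule 2 satisfied.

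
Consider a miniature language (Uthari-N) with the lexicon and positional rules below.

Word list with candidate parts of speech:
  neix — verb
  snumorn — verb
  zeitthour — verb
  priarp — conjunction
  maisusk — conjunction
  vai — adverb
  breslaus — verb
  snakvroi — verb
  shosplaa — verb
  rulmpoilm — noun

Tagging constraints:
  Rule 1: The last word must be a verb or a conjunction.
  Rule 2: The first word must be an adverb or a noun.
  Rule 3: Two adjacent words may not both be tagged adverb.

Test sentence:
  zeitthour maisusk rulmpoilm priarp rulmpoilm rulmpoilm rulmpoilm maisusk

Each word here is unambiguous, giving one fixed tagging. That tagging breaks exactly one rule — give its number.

Fixed tagging: verb conjunction noun conjunction noun noun noun conjunction.
Checking each rule: R1 holds, R2 violated, R3 holds.
Only rule 2 fails.

2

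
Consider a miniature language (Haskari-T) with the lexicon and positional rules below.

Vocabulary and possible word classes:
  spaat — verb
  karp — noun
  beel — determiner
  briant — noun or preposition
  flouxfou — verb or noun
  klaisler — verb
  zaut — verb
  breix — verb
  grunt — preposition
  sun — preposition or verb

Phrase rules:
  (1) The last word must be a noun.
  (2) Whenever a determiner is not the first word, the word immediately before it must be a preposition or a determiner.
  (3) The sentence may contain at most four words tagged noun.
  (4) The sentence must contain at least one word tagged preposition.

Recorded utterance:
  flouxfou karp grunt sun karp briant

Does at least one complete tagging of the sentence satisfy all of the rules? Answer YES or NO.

YES

Candidates per position — 1:flouxfou {verb,noun}; 2:karp {noun}; 3:grunt {preposition}; 4:sun {preposition,verb}; 5:karp {noun}; 6:briant {noun,preposition}.
One satisfying assignment: noun noun preposition preposition noun noun.
Checking: rule 1 satisfied; rule 2 satisfied; rule 3 satisfied; rule 4 satisfied.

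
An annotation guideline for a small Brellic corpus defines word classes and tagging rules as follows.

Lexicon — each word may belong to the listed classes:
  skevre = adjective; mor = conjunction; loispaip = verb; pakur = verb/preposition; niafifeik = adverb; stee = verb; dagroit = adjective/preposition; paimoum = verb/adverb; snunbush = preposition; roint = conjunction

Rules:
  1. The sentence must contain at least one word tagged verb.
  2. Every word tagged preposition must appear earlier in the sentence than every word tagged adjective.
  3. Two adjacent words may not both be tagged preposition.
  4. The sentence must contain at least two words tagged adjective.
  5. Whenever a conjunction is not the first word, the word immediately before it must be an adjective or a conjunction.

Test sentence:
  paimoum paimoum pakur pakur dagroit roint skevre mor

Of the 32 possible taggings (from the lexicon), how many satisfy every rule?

Candidates per position — 1:paimoum {verb,adverb}; 2:paimoum {verb,adverb}; 3:pakur {verb,preposition}; 4:pakur {verb,preposition}; 5:dagroit {adjective,preposition}; 6:roint {conjunction}; 7:skevre {adjective}; 8:mor {conjunction}.
There are 32 candidate sequences in total.
Checking each against the rules leaves 12 sequences.
Count = 12.

12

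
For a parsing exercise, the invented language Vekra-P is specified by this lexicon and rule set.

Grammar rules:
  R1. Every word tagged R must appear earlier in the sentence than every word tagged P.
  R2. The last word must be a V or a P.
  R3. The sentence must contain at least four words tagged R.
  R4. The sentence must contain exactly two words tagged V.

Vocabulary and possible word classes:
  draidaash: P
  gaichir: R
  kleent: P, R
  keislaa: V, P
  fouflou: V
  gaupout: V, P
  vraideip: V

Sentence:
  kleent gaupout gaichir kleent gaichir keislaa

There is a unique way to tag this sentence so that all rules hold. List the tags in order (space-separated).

Candidates per position — 1:kleent {P,R}; 2:gaupout {V,P}; 3:gaichir {R}; 4:kleent {P,R}; 5:gaichir {R}; 6:keislaa {V,P}.
Word 1 cannot be P — rule 1 would then fail for every completion. It is R.
Word 2 cannot be P — rule 1 would then fail for every completion. It is V.
Word 4 cannot be P — rule 1 would then fail for every completion. It is R.
Word 6 cannot be P — rule 4 would then fail for every completion. It is V.
The unique satisfying tagging is: R V R R R V.
Checking: rule 1 ok; rule 2 ok; rule 3 ok; rule 4 ok.

R V R R R V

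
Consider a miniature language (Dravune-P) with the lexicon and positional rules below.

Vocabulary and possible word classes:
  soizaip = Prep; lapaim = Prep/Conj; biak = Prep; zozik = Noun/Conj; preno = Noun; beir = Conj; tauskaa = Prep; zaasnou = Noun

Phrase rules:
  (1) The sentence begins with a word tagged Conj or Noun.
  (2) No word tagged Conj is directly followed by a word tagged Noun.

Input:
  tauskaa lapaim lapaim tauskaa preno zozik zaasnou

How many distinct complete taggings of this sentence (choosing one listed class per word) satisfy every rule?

Candidates per position — 1:tauskaa {Prep}; 2:lapaim {Prep,Conj}; 3:lapaim {Prep,Conj}; 4:tauskaa {Prep}; 5:preno {Noun}; 6:zozik {Noun,Conj}; 7:zaasnou {Noun}.
There are 8 candidate sequences in total.
Rule 1 cannot be satisfied by any choice of tags from the lexicon.
So there is no consistent tagging.
Count = 0.

0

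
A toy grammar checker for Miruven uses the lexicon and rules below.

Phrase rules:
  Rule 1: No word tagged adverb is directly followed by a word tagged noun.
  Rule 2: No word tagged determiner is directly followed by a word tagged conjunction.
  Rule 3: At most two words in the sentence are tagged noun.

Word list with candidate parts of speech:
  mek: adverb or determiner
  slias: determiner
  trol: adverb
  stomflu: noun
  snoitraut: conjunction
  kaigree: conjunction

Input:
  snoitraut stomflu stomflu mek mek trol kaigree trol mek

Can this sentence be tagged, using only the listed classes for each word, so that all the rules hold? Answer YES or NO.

YES

Candidates per position — 1:snoitraut {conjunction}; 2:stomflu {noun}; 3:stomflu {noun}; 4:mek {adverb,determiner}; 5:mek {adverb,determiner}; 6:trol {adverb}; 7:kaigree {conjunction}; 8:trol {adverb}; 9:mek {adverb,determiner}.
One satisfying assignment: conjunction noun noun adverb adverb adverb conjunction adverb adverb.
Checking: rule 1 holds; rule 2 holds; rule 3 holds.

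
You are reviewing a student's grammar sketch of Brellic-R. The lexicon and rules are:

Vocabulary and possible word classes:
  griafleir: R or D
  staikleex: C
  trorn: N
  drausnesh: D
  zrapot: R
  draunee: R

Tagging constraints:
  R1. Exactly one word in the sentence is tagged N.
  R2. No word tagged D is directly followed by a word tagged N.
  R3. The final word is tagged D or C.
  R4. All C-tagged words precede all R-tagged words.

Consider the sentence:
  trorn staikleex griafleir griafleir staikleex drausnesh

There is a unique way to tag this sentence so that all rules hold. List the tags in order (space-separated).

N C D D C D

Candidates per position — 1:trorn {N}; 2:staikleex {C}; 3:griafleir {R,D}; 4:griafleir {R,D}; 5:staikleex {C}; 6:drausnesh {D}.
At position 3, choosing R makes rule 4 impossible to satisfy; hence D.
At position 4, choosing R makes rule 4 impossible to satisfy; hence D.
The only consistent sequence is: N C D D C D.
Checking: rule 1 satisfied; rule 2 satisfied; rule 3 satisfied; rule 4 satisfied.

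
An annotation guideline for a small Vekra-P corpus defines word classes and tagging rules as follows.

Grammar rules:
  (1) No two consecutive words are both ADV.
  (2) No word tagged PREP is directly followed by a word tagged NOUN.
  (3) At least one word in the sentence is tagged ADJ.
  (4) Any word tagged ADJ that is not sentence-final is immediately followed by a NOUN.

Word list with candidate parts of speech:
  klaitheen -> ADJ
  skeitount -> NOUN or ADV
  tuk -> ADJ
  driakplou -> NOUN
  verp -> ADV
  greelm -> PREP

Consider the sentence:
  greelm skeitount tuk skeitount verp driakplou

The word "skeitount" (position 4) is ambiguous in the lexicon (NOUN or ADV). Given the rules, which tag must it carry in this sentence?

NOUN

Candidates per position — 1:greelm {PREP}; 2:skeitount {NOUN,ADV}; 3:tuk {ADJ}; 4:skeitount {NOUN,ADV}; 5:verp {ADV}; 6:driakplou {NOUN}.
Position 2: tagging it NOUN would leave rule 2 unsatisfiable, so it must be ADV.
Position 4: tagging it ADV would leave rule 1 unsatisfiable, so it must be NOUN.
The only consistent sequence is: PREP ADV ADJ NOUN ADV NOUN.
Verifying each rule — rule 1 satisfied; rule 2 satisfied; rule 3 satisfied; rule 4 satisfied.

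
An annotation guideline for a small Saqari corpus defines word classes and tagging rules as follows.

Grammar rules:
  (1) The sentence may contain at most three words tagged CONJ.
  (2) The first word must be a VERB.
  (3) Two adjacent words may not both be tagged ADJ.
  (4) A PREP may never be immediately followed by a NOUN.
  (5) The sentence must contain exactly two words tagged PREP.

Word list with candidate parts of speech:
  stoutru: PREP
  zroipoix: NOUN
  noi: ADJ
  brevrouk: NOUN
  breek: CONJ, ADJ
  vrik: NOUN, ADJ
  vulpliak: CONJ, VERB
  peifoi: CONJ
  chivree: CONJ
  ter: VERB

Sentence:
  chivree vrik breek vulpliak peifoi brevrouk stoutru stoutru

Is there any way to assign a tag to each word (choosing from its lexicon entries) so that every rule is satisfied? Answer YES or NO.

NO

Candidates per position — 1:chivree {CONJ}; 2:vrik {NOUN,ADJ}; 3:breek {CONJ,ADJ}; 4:vulpliak {CONJ,VERB}; 5:peifoi {CONJ}; 6:brevrouk {NOUN}; 7:stoutru {PREP}; 8:stoutru {PREP}.
Rule 2 cannot be satisfied by any choice of tags from the lexicon.
So there is no consistent tagging.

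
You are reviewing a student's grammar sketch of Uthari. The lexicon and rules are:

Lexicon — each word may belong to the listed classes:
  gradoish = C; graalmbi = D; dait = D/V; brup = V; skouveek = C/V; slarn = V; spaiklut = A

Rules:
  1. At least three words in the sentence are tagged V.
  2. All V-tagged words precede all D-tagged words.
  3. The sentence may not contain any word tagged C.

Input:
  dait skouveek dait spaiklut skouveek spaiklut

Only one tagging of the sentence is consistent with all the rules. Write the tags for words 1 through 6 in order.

V V V A V A

Candidates per position — 1:dait {D,V}; 2:skouveek {C,V}; 3:dait {D,V}; 4:spaiklut {A}; 5:skouveek {C,V}; 6:spaiklut {A}.
Word 2 cannot be C — rule 3 would then fail for every completion. It is V.
Word 5 cannot be C — rule 3 would then fail for every completion. It is V.
Word 1 cannot be D — rule 2 would then fail for every completion. It is V.
Word 3 cannot be D — rule 2 would then fail for every completion. It is V.
The unique satisfying tagging is: V V V A V A.
Checking: rule 1 holds; rule 2 holds; rule 3 holds.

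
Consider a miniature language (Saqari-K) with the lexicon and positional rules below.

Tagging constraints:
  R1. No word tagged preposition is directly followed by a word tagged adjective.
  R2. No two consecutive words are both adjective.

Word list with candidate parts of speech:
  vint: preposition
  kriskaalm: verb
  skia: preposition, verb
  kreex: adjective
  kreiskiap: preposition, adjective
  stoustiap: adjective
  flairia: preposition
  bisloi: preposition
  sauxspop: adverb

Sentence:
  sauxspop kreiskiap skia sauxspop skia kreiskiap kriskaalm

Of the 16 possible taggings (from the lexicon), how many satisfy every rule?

12

Candidates per position — 1:sauxspop {adverb}; 2:kreiskiap {preposition,adjective}; 3:skia {preposition,verb}; 4:sauxspop {adverb}; 5:skia {preposition,verb}; 6:kreiskiap {preposition,adjective}; 7:kriskaalm {verb}.
There are 16 candidate sequences in total.
Checking each against the rules leaves 12 sequences.
Count = 12.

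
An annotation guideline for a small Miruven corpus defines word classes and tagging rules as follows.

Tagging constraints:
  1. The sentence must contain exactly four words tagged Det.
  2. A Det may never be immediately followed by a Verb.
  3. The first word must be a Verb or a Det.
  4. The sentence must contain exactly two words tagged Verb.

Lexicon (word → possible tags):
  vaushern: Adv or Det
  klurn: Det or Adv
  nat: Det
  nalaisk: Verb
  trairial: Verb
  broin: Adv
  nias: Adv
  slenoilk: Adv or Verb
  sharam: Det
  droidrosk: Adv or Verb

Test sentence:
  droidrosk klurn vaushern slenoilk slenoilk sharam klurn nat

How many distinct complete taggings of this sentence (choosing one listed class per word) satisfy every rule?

Candidates per position — 1:droidrosk {Adv,Verb}; 2:klurn {Det,Adv}; 3:vaushern {Adv,Det}; 4:slenoilk {Adv,Verb}; 5:slenoilk {Adv,Verb}; 6:sharam {Det}; 7:klurn {Det,Adv}; 8:nat {Det}.
There are 64 candidate sequences in total.
The sequences that satisfy every rule: Verb Det Adv Adv Verb Det Det Det; Verb Det Adv Verb Adv Det Det Det; Verb Det Det Adv Verb Det Adv Det; Verb Adv Det Adv Verb Det Det Det.
Count = 4.

4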